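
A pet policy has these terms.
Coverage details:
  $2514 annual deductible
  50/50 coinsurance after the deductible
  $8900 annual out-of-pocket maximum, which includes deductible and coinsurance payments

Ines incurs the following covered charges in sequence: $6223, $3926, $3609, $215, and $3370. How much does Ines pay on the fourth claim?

$107.50

Claim 1 — $6223: deductible takes $2514, $3709 remains; 50% of $3709 = $1854.50. Owner owes $4368.50 (running OOP $4368.50).
Claim 2 — $3926: deductible met; 50% of $3926 = $1963. Cost to owner: $1963. OOP to date $6331.50.
Claim 3 — $3609: deductible met; 50% of $3609 = $1804.50. Owner owes $1804.50 (running OOP $8136).
Claim 4 — $215: deductible met; 50% of $215 = $107.50. Owner pays $107.50; OOP now $8243.50.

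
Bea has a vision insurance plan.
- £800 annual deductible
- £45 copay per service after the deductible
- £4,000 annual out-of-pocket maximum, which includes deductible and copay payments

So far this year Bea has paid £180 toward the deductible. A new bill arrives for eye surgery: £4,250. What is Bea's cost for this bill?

£180 of the £800 deductible is already met, leaving £620.
The remaining £3,630 (= £4,250 − £620) moves to the copay.
Copay on this service: £45.
Member responsibility before any cap: £620 + £45 = £665.
Cumulative spending £180 + £665 = £845 stays under the £4,000 maximum.

£665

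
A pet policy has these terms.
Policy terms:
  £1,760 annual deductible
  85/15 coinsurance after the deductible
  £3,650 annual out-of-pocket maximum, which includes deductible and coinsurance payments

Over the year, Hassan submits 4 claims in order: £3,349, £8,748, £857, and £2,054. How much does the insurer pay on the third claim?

£728.45

#1 (£3,349): £1,760 to deductible, leaving £1,589; coinsurance £1,589 × 15% = £238.35. Owner pays £1,998.35; OOP now £1,998.35. Plan pays £3,349 − £1,998.35 = £1,350.65.
#2 (£8,748): 15% coinsurance on £8,748 = £1,312.20. Owner pays £1,312.20; OOP now £3,310.55. Plan pays £8,748 − £1,312.20 = £7,435.80.
#3 (£857): deductible met; 15% of £857 = £128.55. Owner owes £128.55 (running OOP £3,439.10). Insurer: £857 − £128.55 = £728.45.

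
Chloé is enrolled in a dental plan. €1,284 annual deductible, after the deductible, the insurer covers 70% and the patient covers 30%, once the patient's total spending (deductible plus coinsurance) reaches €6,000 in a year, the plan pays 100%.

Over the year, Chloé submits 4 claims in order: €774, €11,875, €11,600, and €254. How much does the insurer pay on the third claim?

€10,293.50

Bill 1, €774: entire amount goes to the deductible. Cost to patient: €774. OOP to date €774. Plan pays €774 − €774 = €0.
Bill 2, €11,875: €510 to deductible, leaving €11,365; 30% of €11,365 = €3,409.50. Cost to patient: €3,919.50. OOP to date €4,693.50. Plan pays €11,875 − €3,919.50 = €7,955.50.
Bill 3, €11,600: deductible already satisfied, so patient's share is 30% × €11,600 = €3,480. Adding that to €4,693.50 gives €8,173.50, past the €6,000 cap; patient pays only €6,000 − €4,693.50 = €1,306.50. Insurer: €11,600 − €1,306.50 = €10,293.50.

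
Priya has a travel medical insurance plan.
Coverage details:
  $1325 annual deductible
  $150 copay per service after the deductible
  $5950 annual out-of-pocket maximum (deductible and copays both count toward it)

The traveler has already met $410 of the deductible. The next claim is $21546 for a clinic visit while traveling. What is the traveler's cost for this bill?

$1065

Remaining deductible: $1325 − $410 = $915.
After the $915 deductible portion, $21546 − $915 = $20631 is subject to the copay.
Copay on this service: $150.
So the traveler owes $915 + $150 = $1065 before any cap.
Total out-of-pocket so far would be $410 + $1065 = $1475, below the $5950 cap — no reduction.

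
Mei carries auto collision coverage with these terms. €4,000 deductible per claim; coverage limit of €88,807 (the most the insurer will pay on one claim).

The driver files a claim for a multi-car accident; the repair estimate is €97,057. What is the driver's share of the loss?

After the deductible, €97,057 − €4,000 = €93,057 remains.
Since €93,057 > €88,807, the payout is capped at €88,807.
Out of pocket: €97,057 − €88,807 = €8,250.

€8,250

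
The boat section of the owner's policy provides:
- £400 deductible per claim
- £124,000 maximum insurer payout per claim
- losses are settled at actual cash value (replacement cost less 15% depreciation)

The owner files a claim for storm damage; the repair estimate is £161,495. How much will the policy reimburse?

£124,000

Depreciate 15%: the covered value is £161,495 × 0.85 = £137,270.75.
Less the £400 deductible: £137,270.75 − £400 = £136,870.75.
The £124,000 per-incident cap binds; insurer pays £124,000.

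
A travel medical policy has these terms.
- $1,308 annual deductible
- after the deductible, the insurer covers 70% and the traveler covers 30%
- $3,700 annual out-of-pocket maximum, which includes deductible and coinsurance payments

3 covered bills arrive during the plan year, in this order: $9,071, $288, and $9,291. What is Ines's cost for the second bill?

Claim 1 ($9,071): $1,308 finishes the deductible; $7,763 goes to coinsurance; 30% of $7,763 = $2,328.90. Cost to traveler: $3,636.90. OOP to date $3,636.90.
Claim 2 ($288): deductible met; 30% of $288 = $86.40. OOP would hit $3,723.30 > $3,700, so the cap limits the traveler to $3,700 − $3,636.90 = $63.10.

$63.10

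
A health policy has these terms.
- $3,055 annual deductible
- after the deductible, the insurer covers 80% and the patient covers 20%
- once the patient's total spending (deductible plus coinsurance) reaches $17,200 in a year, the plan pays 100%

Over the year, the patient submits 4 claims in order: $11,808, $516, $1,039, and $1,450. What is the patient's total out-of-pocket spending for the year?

$5,406.60

Claim 1 ($11,808): $3,055 finishes the deductible; $8,753 goes to coinsurance; patient's 20% is $1,750.60. Patient owes $4,805.60 (running OOP $4,805.60).
Claim 2 ($516): deductible already satisfied, so patient's share is 20% × $516 = $103.20. Patient owes $103.20 (running OOP $4,908.80).
Claim 3 ($1,039): deductible met; 20% of $1,039 = $207.80. Patient owes $207.80 (running OOP $5,116.60).
Claim 4 ($1,450): 20% coinsurance on $1,450 = $290. Patient owes $290 (running OOP $5,406.60).
Total paid by the patient: $4,805.60 + $103.20 + $207.80 + $290 = $5,406.60.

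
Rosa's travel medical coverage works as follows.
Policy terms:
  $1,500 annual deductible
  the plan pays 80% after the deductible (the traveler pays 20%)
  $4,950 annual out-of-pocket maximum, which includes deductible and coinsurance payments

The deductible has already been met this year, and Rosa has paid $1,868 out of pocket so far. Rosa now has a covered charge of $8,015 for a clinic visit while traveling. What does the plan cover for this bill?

$6,412

The deductible is already satisfied, so the full bill goes to coinsurance.
Coinsurance: $8,015 × 20% = $1,603.
Total out-of-pocket so far would be $1,868 + $1,603 = $3,471, below the $4,950 cap — no reduction.
The plan picks up $8,015 − $1,603 = $6,412.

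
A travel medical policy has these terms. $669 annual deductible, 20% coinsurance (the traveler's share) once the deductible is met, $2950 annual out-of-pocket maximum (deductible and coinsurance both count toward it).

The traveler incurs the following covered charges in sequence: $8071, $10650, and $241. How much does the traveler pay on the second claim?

#1 ($8071): $669 finishes the deductible; $7402 goes to coinsurance; traveler's 20% is $1480.40. Traveler pays $2149.40; OOP now $2149.40.
#2 ($10650): 20% coinsurance on $10650 = $2130. Adding that to $2149.40 gives $4279.40, past the $2950 cap; traveler pays only $2950 − $2149.40 = $800.60.

$800.60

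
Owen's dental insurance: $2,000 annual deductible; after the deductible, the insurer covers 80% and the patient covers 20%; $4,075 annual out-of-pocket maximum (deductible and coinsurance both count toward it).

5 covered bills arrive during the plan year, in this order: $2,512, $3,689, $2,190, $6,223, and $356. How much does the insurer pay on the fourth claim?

$5,426.20

#1 ($2,512): deductible takes $2,000, $512 remains; patient's 20% is $102.40. Patient pays $2,102.40; OOP now $2,102.40. Insurer: $2,512 − $2,102.40 = $409.60.
#2 ($3,689): deductible met; 20% of $3,689 = $737.80. Patient pays $737.80; OOP now $2,840.20. Plan pays $3,689 − $737.80 = $2,951.20.
#3 ($2,190): 20% coinsurance on $2,190 = $438. Patient pays $438; OOP now $3,278.20. Plan pays $2,190 − $438 = $1,752.
#4 ($6,223): 20% coinsurance on $6,223 = $1,244.60. That would push OOP to $4,522.80, over the $4,075 cap, so patient pays $4,075 − $3,278.20 = $796.80. Insurer: $6,223 − $796.80 = $5,426.20.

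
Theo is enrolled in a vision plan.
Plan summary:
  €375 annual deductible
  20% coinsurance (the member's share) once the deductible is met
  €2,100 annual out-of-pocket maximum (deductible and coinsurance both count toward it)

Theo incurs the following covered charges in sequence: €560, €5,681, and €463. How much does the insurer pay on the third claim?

€370.40

Claim 1 — €560: deductible takes €375, €185 remains; coinsurance €185 × 20% = €37. Member pays €412; OOP now €412. Plan pays €560 − €412 = €148.
Claim 2 — €5,681: deductible already satisfied, so member's share is 20% × €5,681 = €1,136.20. Cost to member: €1,136.20. OOP to date €1,548.20. Plan pays €5,681 − €1,136.20 = €4,544.80.
Claim 3 — €463: deductible met; 20% of €463 = €92.60. Member pays €92.60; OOP now €1,640.80. Insurer: €463 − €92.60 = €370.40.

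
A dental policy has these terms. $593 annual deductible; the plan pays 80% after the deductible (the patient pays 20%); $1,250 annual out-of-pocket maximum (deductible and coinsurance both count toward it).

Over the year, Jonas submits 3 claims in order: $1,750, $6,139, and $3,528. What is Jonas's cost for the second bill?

$425.60

#1 ($1,750): $593 finishes the deductible; $1,157 goes to coinsurance; coinsurance $1,157 × 20% = $231.40. Patient owes $824.40 (running OOP $824.40).
#2 ($6,139): deductible already satisfied, so patient's share is 20% × $6,139 = $1,227.80. Adding that to $824.40 gives $2,052.20, past the $1,250 cap; patient pays only $1,250 − $824.40 = $425.60.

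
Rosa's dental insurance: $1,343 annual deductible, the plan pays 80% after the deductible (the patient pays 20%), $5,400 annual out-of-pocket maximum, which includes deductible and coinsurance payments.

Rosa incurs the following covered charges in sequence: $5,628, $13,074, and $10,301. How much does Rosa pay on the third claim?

Claim 1 ($5,628): $1,343 to deductible, leaving $4,285; 20% of $4,285 = $857. Patient owes $2,200 (running OOP $2,200).
Claim 2 ($13,074): 20% coinsurance on $13,074 = $2,614.80. Cost to patient: $2,614.80. OOP to date $4,814.80.
Claim 3 ($10,301): 20% coinsurance on $10,301 = $2,060.20. OOP would hit $6,875 > $5,400, so the cap limits the patient to $5,400 − $4,814.80 = $585.20.

$585.20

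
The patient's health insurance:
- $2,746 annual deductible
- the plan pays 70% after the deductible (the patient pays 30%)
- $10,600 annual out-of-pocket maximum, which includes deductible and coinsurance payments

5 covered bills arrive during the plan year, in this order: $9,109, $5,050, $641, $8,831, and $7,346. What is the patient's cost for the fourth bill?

$2,649.30

Claim 1 ($9,109): $2,746 to deductible, leaving $6,363; coinsurance $6,363 × 30% = $1,908.90. Cost to patient: $4,654.90. OOP to date $4,654.90.
Claim 2 ($5,050): deductible already satisfied, so patient's share is 30% × $5,050 = $1,515. Patient pays $1,515; OOP now $6,169.90.
Claim 3 ($641): deductible already satisfied, so patient's share is 30% × $641 = $192.30. Patient owes $192.30 (running OOP $6,362.20).
Claim 4 ($8,831): 30% coinsurance on $8,831 = $2,649.30. Cost to patient: $2,649.30. OOP to date $9,011.50.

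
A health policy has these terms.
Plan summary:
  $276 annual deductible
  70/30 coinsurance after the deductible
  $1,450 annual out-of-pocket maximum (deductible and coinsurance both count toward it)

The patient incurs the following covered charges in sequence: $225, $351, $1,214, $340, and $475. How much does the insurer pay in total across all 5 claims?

$1,630.30

Bill 1, $225: all of it applies to the deductible. Patient owes $225 (running OOP $225). Plan pays $225 − $225 = $0.
Bill 2, $351: $51 finishes the deductible; $300 goes to coinsurance; coinsurance $300 × 30% = $90. Patient owes $141 (running OOP $366). Plan pays $351 − $141 = $210.
Bill 3, $1,214: deductible already satisfied, so patient's share is 30% × $1,214 = $364.20. Patient owes $364.20 (running OOP $730.20). Plan pays $1,214 − $364.20 = $849.80.
Bill 4, $340: deductible met; 30% of $340 = $102. Cost to patient: $102. OOP to date $832.20. Plan pays $340 − $102 = $238.
Bill 5, $475: deductible already satisfied, so patient's share is 30% × $475 = $142.50. Patient pays $142.50; OOP now $974.70. Plan pays $475 − $142.50 = $332.50.
Insurer total = bills − patient's total = $2,605 − $974.70 = $1,630.30.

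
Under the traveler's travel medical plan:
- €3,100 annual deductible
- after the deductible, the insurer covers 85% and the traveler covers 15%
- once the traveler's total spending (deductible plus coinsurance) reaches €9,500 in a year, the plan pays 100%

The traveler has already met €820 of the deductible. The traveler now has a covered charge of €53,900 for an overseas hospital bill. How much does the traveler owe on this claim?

€8,680

€820 of the €3,100 deductible is already met, leaving €2,280.
That leaves €53,900 − €2,280 = €51,620 for coinsurance.
Traveler's 15% share of €51,620 is €7,743.
Traveler responsibility before any cap: €2,280 + €7,743 = €10,023.
Year-to-date out-of-pocket would reach €820 + €10,023 = €10,843, above the €9,500 maximum, so the traveler pays only €9,500 − €820 = €8,680.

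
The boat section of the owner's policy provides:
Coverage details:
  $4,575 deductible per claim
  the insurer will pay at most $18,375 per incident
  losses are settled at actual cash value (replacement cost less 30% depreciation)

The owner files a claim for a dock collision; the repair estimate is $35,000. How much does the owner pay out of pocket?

$16,625

Actual cash value after 30% depreciation: $35,000 × 70% = $24,500.
After the deductible, $24,500 − $4,575 = $19,925 remains.
The $18,375 per-incident cap binds; insurer pays $18,375.
The owner bears the rest of the original loss: $35,000 − $18,375 = $16,625.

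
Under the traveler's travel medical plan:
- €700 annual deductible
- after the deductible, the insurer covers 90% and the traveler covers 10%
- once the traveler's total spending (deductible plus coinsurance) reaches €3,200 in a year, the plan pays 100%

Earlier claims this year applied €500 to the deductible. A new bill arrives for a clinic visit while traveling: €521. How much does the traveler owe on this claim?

€232.10

Remaining deductible: €700 − €500 = €200.
After the €200 deductible portion, €521 − €200 = €321 is subject to coinsurance.
Coinsurance: €321 × 10% = €32.10.
Traveler responsibility before any cap: €200 + €32.10 = €232.10.
Total out-of-pocket so far would be €500 + €232.10 = €732.10, below the €3,200 cap — no reduction.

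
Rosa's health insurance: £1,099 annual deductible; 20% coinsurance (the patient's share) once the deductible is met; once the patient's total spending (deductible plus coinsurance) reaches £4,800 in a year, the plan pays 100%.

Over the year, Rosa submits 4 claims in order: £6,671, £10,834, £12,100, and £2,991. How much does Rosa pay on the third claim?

£419.80

Bill 1, £6,671: deductible takes £1,099, £5,572 remains; coinsurance £5,572 × 20% = £1,114.40. Cost to patient: £2,213.40. OOP to date £2,213.40.
Bill 2, £10,834: deductible met; 20% of £10,834 = £2,166.80. Patient pays £2,166.80; OOP now £4,380.20.
Bill 3, £12,100: 20% coinsurance on £12,100 = £2,420. That would push OOP to £6,800.20, over the £4,800 cap, so patient pays £4,800 − £4,380.20 = £419.80.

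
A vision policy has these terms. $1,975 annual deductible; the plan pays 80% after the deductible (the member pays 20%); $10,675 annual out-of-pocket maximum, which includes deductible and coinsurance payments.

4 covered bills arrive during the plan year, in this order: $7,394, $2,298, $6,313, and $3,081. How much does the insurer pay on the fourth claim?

Claim 1 ($7,394): $1,975 finishes the deductible; $5,419 goes to coinsurance; coinsurance $5,419 × 20% = $1,083.80. Member owes $3,058.80 (running OOP $3,058.80). Insurer: $7,394 − $3,058.80 = $4,335.20.
Claim 2 ($2,298): deductible already satisfied, so member's share is 20% × $2,298 = $459.60. Member owes $459.60 (running OOP $3,518.40). Plan pays $2,298 − $459.60 = $1,838.40.
Claim 3 ($6,313): 20% coinsurance on $6,313 = $1,262.60. Member pays $1,262.60; OOP now $4,781. Plan pays $6,313 − $1,262.60 = $5,050.40.
Claim 4 ($3,081): deductible already satisfied, so member's share is 20% × $3,081 = $616.20. Cost to member: $616.20. OOP to date $5,397.20. Plan pays $3,081 − $616.20 = $2,464.80.

$2,464.80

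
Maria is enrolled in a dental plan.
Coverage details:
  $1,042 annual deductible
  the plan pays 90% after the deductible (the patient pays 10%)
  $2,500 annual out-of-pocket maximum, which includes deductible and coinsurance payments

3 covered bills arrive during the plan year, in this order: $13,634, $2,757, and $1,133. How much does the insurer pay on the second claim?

$2,558.20

#1 ($13,634): deductible takes $1,042, $12,592 remains; patient's 10% is $1,259.20. Patient owes $2,301.20 (running OOP $2,301.20). Insurer: $13,634 − $2,301.20 = $11,332.80.
#2 ($2,757): deductible already satisfied, so patient's share is 10% × $2,757 = $275.70. That would push OOP to $2,576.90, over the $2,500 cap, so patient pays $2,500 − $2,301.20 = $198.80. Insurer: $2,757 − $198.80 = $2,558.20.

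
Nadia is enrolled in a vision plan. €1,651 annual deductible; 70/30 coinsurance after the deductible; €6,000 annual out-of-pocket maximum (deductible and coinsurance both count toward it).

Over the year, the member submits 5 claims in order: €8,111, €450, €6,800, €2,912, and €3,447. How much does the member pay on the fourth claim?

#1 (€8,111): deductible takes €1,651, €6,460 remains; 30% of €6,460 = €1,938. Member owes €3,589 (running OOP €3,589).
#2 (€450): deductible already satisfied, so member's share is 30% × €450 = €135. Member owes €135 (running OOP €3,724).
#3 (€6,800): 30% coinsurance on €6,800 = €2,040. Cost to member: €2,040. OOP to date €5,764.
#4 (€2,912): deductible already satisfied, so member's share is 30% × €2,912 = €873.60. Adding that to €5,764 gives €6,637.60, past the €6,000 cap; member pays only €6,000 − €5,764 = €236.

€236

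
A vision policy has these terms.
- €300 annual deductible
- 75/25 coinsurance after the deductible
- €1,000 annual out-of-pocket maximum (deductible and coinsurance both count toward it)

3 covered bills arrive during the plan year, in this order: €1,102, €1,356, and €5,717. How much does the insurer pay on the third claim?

€5,556.50

#1 (€1,102): deductible takes €300, €802 remains; coinsurance €802 × 25% = €200.50. Member owes €500.50 (running OOP €500.50). Plan pays €1,102 − €500.50 = €601.50.
#2 (€1,356): deductible already satisfied, so member's share is 25% × €1,356 = €339. Cost to member: €339. OOP to date €839.50. Insurer: €1,356 − €339 = €1,017.
#3 (€5,717): deductible already satisfied, so member's share is 25% × €5,717 = €1,429.25. OOP would hit €2,268.75 > €1,000, so the cap limits the member to €1,000 − €839.50 = €160.50. Plan pays €5,717 − €160.50 = €5,556.50.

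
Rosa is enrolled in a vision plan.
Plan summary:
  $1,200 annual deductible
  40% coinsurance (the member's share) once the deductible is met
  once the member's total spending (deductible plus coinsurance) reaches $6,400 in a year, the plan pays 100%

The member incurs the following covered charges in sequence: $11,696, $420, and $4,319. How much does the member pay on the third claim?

$833.60

#1 ($11,696): deductible takes $1,200, $10,496 remains; member's 40% is $4,198.40. Cost to member: $5,398.40. OOP to date $5,398.40.
#2 ($420): deductible already satisfied, so member's share is 40% × $420 = $168. Member owes $168 (running OOP $5,566.40).
#3 ($4,319): deductible met; 40% of $4,319 = $1,727.60. OOP would hit $7,294 > $6,400, so the cap limits the member to $6,400 − $5,566.40 = $833.60.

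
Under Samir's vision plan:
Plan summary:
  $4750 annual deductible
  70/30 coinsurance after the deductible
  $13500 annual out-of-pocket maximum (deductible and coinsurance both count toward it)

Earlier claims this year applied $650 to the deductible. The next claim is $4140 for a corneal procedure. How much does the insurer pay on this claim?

Remaining deductible: $4750 − $650 = $4100.
The remaining $40 (= $4140 − $4100) moves to coinsurance.
Coinsurance: $40 × 30% = $12.
That puts the member's cost at $4100 + $12 = $4112 before any cap.
Total out-of-pocket so far would be $650 + $4112 = $4762, below the $13500 cap — no reduction.
Insurer pays the balance: $4140 − $4112 = $28.

$28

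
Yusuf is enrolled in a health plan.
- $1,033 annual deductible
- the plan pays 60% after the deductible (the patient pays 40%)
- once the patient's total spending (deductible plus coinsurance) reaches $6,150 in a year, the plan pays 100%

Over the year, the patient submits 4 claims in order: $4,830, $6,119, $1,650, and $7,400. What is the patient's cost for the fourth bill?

$490.60

Claim 1 — $4,830: deductible takes $1,033, $3,797 remains; coinsurance $3,797 × 40% = $1,518.80. Patient owes $2,551.80 (running OOP $2,551.80).
Claim 2 — $6,119: 40% coinsurance on $6,119 = $2,447.60. Cost to patient: $2,447.60. OOP to date $4,999.40.
Claim 3 — $1,650: deductible met; 40% of $1,650 = $660. Cost to patient: $660. OOP to date $5,659.40.
Claim 4 — $7,400: 40% coinsurance on $7,400 = $2,960. OOP would hit $8,619.40 > $6,150, so the cap limits the patient to $6,150 − $5,659.40 = $490.60.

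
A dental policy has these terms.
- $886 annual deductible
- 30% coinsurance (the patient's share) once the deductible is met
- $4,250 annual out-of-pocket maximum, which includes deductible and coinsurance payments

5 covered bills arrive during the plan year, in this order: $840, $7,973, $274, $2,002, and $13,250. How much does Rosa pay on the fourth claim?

Claim 1 ($840): all of it applies to the deductible. Patient owes $840 (running OOP $840).
Claim 2 ($7,973): $46 finishes the deductible; $7,927 goes to coinsurance; coinsurance $7,927 × 30% = $2,378.10. Patient owes $2,424.10 (running OOP $3,264.10).
Claim 3 ($274): 30% coinsurance on $274 = $82.20. Patient pays $82.20; OOP now $3,346.30.
Claim 4 ($2,002): deductible met; 30% of $2,002 = $600.60. Patient pays $600.60; OOP now $3,946.90.

$600.60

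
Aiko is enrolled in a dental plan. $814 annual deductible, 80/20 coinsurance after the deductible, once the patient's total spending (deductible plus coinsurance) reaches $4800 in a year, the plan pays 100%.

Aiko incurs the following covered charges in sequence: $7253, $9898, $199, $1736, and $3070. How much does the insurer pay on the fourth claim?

Bill 1, $7253: $814 finishes the deductible; $6439 goes to coinsurance; coinsurance $6439 × 20% = $1287.80. Patient owes $2101.80 (running OOP $2101.80). Insurer: $7253 − $2101.80 = $5151.20.
Bill 2, $9898: deductible met; 20% of $9898 = $1979.60. Patient pays $1979.60; OOP now $4081.40. Insurer: $9898 − $1979.60 = $7918.40.
Bill 3, $199: 20% coinsurance on $199 = $39.80. Patient owes $39.80 (running OOP $4121.20). Plan pays $199 − $39.80 = $159.20.
Bill 4, $1736: 20% coinsurance on $1736 = $347.20. Cost to patient: $347.20. OOP to date $4468.40. Plan pays $1736 − $347.20 = $1388.80.

$1388.80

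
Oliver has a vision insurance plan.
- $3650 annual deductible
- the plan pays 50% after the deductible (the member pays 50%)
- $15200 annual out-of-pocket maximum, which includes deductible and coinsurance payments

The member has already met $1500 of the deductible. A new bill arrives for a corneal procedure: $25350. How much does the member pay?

Deductible still to meet: $3650 − $1500 = $2150.
After the $2150 deductible portion, $25350 − $2150 = $23200 is subject to coinsurance.
Coinsurance: $23200 × 50% = $11600.
That puts the member's cost at $2150 + $11600 = $13750 before any cap.
Adding $13750 to the $1500 already spent would give $15250, which exceeds the $15200 cap; the member pays just $15200 − $1500 = $13700.

$13700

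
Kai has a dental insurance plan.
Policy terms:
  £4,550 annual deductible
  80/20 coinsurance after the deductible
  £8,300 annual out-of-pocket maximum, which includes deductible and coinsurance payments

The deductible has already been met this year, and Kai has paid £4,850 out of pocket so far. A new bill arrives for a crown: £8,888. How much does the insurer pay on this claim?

The deductible is already satisfied, so the full bill goes to coinsurance.
20% of £8,888 = £1,777.60 falls to the patient.
Year-to-date out-of-pocket becomes £4,850 + £1,777.60 = £6,627.60, still under the £8,300 maximum, so no cap applies.
The insurer covers the remainder: £8,888 − £1,777.60 = £7,110.40.

£7,110.40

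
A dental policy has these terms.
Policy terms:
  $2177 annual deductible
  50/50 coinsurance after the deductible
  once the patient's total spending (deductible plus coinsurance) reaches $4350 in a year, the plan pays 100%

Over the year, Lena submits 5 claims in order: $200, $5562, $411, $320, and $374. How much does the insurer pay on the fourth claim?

#1 ($200): fully absorbed by the deductible. Cost to patient: $200. OOP to date $200. Insurer: $200 − $200 = $0.
#2 ($5562): $1977 finishes the deductible; $3585 goes to coinsurance; patient's 50% is $1792.50. Patient pays $3769.50; OOP now $3969.50. Insurer: $5562 − $3769.50 = $1792.50.
#3 ($411): deductible already satisfied, so patient's share is 50% × $411 = $205.50. Patient owes $205.50 (running OOP $4175). Plan pays $411 − $205.50 = $205.50.
#4 ($320): deductible met; 50% of $320 = $160. Patient owes $160 (running OOP $4335). Plan pays $320 − $160 = $160.

$160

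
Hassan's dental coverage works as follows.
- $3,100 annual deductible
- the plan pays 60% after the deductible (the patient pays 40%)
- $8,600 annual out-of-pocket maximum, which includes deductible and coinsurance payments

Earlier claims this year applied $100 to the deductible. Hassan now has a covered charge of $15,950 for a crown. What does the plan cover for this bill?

$100 of the $3,100 deductible is already met, leaving $3,000.
That leaves $15,950 − $3,000 = $12,950 for coinsurance.
Patient's 40% share of $12,950 is $5,180.
So the patient owes $3,000 + $5,180 = $8,180 before any cap.
Cumulative spending $100 + $8,180 = $8,280 stays under the $8,600 maximum.
The insurer covers the remainder: $15,950 − $8,180 = $7,770.

$7,770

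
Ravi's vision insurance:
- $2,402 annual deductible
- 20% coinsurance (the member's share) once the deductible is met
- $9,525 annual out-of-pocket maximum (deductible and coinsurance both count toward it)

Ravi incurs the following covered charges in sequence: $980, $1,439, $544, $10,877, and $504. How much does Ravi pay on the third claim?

$108.80

#1 ($980): all of it applies to the deductible. Member owes $980 (running OOP $980).
#2 ($1,439): deductible takes $1,422, $17 remains; 20% of $17 = $3.40. Cost to member: $1,425.40. OOP to date $2,405.40.
#3 ($544): deductible already satisfied, so member's share is 20% × $544 = $108.80. Cost to member: $108.80. OOP to date $2,514.20.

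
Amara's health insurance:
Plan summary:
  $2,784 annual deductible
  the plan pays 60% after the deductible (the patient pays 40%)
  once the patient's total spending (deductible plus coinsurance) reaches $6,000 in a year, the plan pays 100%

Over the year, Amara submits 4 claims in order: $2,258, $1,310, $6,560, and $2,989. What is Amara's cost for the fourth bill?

$278.40

Claim 1 ($2,258): all of it applies to the deductible. Patient pays $2,258; OOP now $2,258.
Claim 2 ($1,310): $526 finishes the deductible; $784 goes to coinsurance; coinsurance $784 × 40% = $313.60. Cost to patient: $839.60. OOP to date $3,097.60.
Claim 3 ($6,560): 40% coinsurance on $6,560 = $2,624. Patient pays $2,624; OOP now $5,721.60.
Claim 4 ($2,989): 40% coinsurance on $2,989 = $1,195.60. Adding that to $5,721.60 gives $6,917.20, past the $6,000 cap; patient pays only $6,000 − $5,721.60 = $278.40.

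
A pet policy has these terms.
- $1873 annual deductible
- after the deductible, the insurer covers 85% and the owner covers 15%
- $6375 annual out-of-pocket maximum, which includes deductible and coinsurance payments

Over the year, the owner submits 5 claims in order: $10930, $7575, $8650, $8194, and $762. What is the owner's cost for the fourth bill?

$709.70

#1 ($10930): $1873 to deductible, leaving $9057; coinsurance $9057 × 15% = $1358.55. Cost to owner: $3231.55. OOP to date $3231.55.
#2 ($7575): deductible already satisfied, so owner's share is 15% × $7575 = $1136.25. Cost to owner: $1136.25. OOP to date $4367.80.
#3 ($8650): deductible already satisfied, so owner's share is 15% × $8650 = $1297.50. Owner pays $1297.50; OOP now $5665.30.
#4 ($8194): deductible met; 15% of $8194 = $1229.10. OOP would hit $6894.40 > $6375, so the cap limits the owner to $6375 − $5665.30 = $709.70.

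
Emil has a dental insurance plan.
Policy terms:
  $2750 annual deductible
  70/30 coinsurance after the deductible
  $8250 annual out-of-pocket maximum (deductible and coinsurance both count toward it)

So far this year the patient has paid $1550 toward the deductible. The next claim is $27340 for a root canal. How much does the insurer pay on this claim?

$20640

Deductible still to meet: $2750 − $1550 = $1200.
The remaining $26140 (= $27340 − $1200) moves to coinsurance.
30% of $26140 = $7842 falls to the patient.
Patient responsibility before any cap: $1200 + $7842 = $9042.
That would bring total out-of-pocket to $10592, past the $8250 cap. The patient is capped at $8250 − $1550 = $6700 on this claim.
The plan picks up $27340 − $6700 = $20640.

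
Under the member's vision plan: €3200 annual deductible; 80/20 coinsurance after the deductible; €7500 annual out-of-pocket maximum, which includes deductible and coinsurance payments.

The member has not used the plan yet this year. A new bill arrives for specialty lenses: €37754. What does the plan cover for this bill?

The full €3200 deductible is still open; €3200 of this bill applies to it.
After the €3200 deductible portion, €37754 − €3200 = €34554 is subject to coinsurance.
Coinsurance: €34554 × 20% = €6910.80.
So the member owes €3200 + €6910.80 = €10110.80 before any cap.
That would bring total out-of-pocket to €10110.80, past the €7500 cap. The member is capped at €7500 − €0 = €7500 on this claim.
The insurer covers the remainder: €37754 − €7500 = €30254.

€30254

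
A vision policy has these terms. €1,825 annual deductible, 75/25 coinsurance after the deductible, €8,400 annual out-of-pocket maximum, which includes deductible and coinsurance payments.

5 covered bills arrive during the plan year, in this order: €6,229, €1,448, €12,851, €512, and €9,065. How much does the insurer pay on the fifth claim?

#1 (€6,229): deductible takes €1,825, €4,404 remains; member's 25% is €1,101. Member pays €2,926; OOP now €2,926. Insurer: €6,229 − €2,926 = €3,303.
#2 (€1,448): deductible met; 25% of €1,448 = €362. Member owes €362 (running OOP €3,288). Insurer: €1,448 − €362 = €1,086.
#3 (€12,851): 25% coinsurance on €12,851 = €3,212.75. Member owes €3,212.75 (running OOP €6,500.75). Plan pays €12,851 − €3,212.75 = €9,638.25.
#4 (€512): deductible already satisfied, so member's share is 25% × €512 = €128. Member owes €128 (running OOP €6,628.75). Plan pays €512 − €128 = €384.
#5 (€9,065): deductible already satisfied, so member's share is 25% × €9,065 = €2,266.25. Adding that to €6,628.75 gives €8,895, past the €8,400 cap; member pays only €8,400 − €6,628.75 = €1,771.25. Plan pays €9,065 − €1,771.25 = €7,293.75.

€7,293.75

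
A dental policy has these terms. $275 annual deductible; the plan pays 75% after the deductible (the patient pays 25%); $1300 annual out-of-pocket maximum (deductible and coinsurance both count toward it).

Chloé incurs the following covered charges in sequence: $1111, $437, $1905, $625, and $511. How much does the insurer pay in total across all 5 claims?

$3289

#1 ($1111): $275 to deductible, leaving $836; coinsurance $836 × 25% = $209. Patient pays $484; OOP now $484. Plan pays $1111 − $484 = $627.
#2 ($437): 25% coinsurance on $437 = $109.25. Patient owes $109.25 (running OOP $593.25). Insurer: $437 − $109.25 = $327.75.
#3 ($1905): 25% coinsurance on $1905 = $476.25. Cost to patient: $476.25. OOP to date $1069.50. Plan pays $1905 − $476.25 = $1428.75.
#4 ($625): deductible met; 25% of $625 = $156.25. Patient pays $156.25; OOP now $1225.75. Insurer: $625 − $156.25 = $468.75.
#5 ($511): deductible already satisfied, so patient's share is 25% × $511 = $127.75. Adding that to $1225.75 gives $1353.50, past the $1300 cap; patient pays only $1300 − $1225.75 = $74.25. Plan pays $511 − $74.25 = $436.75.
Insurer total: $627 + $327.75 + $1428.75 + $468.75 + $436.75 = $3289.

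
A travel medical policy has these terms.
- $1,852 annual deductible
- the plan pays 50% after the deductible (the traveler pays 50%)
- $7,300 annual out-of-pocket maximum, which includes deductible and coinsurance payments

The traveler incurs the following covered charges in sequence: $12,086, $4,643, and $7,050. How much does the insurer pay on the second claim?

Claim 1 — $12,086: $1,852 to deductible, leaving $10,234; coinsurance $10,234 × 50% = $5,117. Traveler owes $6,969 (running OOP $6,969). Insurer: $12,086 − $6,969 = $5,117.
Claim 2 — $4,643: deductible already satisfied, so traveler's share is 50% × $4,643 = $2,321.50. OOP would hit $9,290.50 > $7,300, so the cap limits the traveler to $7,300 − $6,969 = $331. Insurer: $4,643 − $331 = $4,312.

$4,312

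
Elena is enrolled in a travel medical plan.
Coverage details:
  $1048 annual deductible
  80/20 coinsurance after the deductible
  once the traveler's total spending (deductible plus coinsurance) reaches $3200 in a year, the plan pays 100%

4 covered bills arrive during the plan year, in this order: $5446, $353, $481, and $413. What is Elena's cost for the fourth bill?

Claim 1 ($5446): deductible takes $1048, $4398 remains; coinsurance $4398 × 20% = $879.60. Cost to traveler: $1927.60. OOP to date $1927.60.
Claim 2 ($353): deductible already satisfied, so traveler's share is 20% × $353 = $70.60. Traveler owes $70.60 (running OOP $1998.20).
Claim 3 ($481): 20% coinsurance on $481 = $96.20. Traveler owes $96.20 (running OOP $2094.40).
Claim 4 ($413): deductible met; 20% of $413 = $82.60. Traveler owes $82.60 (running OOP $2177).

$82.60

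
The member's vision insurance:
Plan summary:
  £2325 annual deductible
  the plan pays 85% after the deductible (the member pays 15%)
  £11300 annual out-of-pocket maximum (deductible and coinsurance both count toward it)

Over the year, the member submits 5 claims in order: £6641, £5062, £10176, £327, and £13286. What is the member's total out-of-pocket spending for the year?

£7300.05

#1 (£6641): £2325 finishes the deductible; £4316 goes to coinsurance; 15% of £4316 = £647.40. Member pays £2972.40; OOP now £2972.40.
#2 (£5062): 15% coinsurance on £5062 = £759.30. Member owes £759.30 (running OOP £3731.70).
#3 (£10176): deductible met; 15% of £10176 = £1526.40. Member pays £1526.40; OOP now £5258.10.
#4 (£327): deductible met; 15% of £327 = £49.05. Member pays £49.05; OOP now £5307.15.
#5 (£13286): deductible met; 15% of £13286 = £1992.90. Member owes £1992.90 (running OOP £7300.05).
Total paid by the member: £2972.40 + £759.30 + £1526.40 + £49.05 + £1992.90 = £7300.05.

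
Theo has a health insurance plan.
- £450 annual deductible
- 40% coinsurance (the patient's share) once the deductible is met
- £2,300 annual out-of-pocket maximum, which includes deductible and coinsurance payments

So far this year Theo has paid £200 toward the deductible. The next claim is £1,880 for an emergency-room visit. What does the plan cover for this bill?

£200 of the £450 deductible is already met, leaving £250.
That leaves £1,880 − £250 = £1,630 for coinsurance.
Patient's 40% share of £1,630 is £652.
So the patient owes £250 + £652 = £902 before any cap.
Cumulative spending £200 + £902 = £1,102 stays under the £2,300 maximum.
The plan picks up £1,880 − £902 = £978.

£978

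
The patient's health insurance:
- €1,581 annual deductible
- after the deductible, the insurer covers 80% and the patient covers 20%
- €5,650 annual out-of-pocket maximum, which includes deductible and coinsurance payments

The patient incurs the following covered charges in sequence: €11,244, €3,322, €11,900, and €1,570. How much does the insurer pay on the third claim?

Bill 1, €11,244: €1,581 finishes the deductible; €9,663 goes to coinsurance; coinsurance €9,663 × 20% = €1,932.60. Patient owes €3,513.60 (running OOP €3,513.60). Insurer: €11,244 − €3,513.60 = €7,730.40.
Bill 2, €3,322: 20% coinsurance on €3,322 = €664.40. Patient pays €664.40; OOP now €4,178. Plan pays €3,322 − €664.40 = €2,657.60.
Bill 3, €11,900: deductible met; 20% of €11,900 = €2,380. That would push OOP to €6,558, over the €5,650 cap, so patient pays €5,650 − €4,178 = €1,472. Plan pays €11,900 − €1,472 = €10,428.

€10,428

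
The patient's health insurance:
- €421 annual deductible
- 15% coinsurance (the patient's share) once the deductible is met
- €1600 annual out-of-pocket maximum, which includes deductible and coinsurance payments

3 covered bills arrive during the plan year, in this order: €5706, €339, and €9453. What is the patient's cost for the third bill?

Claim 1 — €5706: €421 finishes the deductible; €5285 goes to coinsurance; coinsurance €5285 × 15% = €792.75. Patient pays €1213.75; OOP now €1213.75.
Claim 2 — €339: deductible met; 15% of €339 = €50.85. Patient pays €50.85; OOP now €1264.60.
Claim 3 — €9453: deductible met; 15% of €9453 = €1417.95. That would push OOP to €2682.55, over the €1600 cap, so patient pays €1600 − €1264.60 = €335.40.

€335.40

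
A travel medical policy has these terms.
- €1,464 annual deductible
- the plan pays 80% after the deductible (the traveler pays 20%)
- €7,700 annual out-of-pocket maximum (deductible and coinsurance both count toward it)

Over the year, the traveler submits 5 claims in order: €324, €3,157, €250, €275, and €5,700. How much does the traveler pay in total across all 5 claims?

€3,112.40

Bill 1, €324: entire amount goes to the deductible. Cost to traveler: €324. OOP to date €324.
Bill 2, €3,157: €1,140 finishes the deductible; €2,017 goes to coinsurance; traveler's 20% is €403.40. Cost to traveler: €1,543.40. OOP to date €1,867.40.
Bill 3, €250: deductible already satisfied, so traveler's share is 20% × €250 = €50. Cost to traveler: €50. OOP to date €1,917.40.
Bill 4, €275: deductible already satisfied, so traveler's share is 20% × €275 = €55. Traveler owes €55 (running OOP €1,972.40).
Bill 5, €5,700: deductible already satisfied, so traveler's share is 20% × €5,700 = €1,140. Traveler pays €1,140; OOP now €3,112.40.
Total paid by the traveler: €324 + €1,543.40 + €50 + €55 + €1,140 = €3,112.40.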